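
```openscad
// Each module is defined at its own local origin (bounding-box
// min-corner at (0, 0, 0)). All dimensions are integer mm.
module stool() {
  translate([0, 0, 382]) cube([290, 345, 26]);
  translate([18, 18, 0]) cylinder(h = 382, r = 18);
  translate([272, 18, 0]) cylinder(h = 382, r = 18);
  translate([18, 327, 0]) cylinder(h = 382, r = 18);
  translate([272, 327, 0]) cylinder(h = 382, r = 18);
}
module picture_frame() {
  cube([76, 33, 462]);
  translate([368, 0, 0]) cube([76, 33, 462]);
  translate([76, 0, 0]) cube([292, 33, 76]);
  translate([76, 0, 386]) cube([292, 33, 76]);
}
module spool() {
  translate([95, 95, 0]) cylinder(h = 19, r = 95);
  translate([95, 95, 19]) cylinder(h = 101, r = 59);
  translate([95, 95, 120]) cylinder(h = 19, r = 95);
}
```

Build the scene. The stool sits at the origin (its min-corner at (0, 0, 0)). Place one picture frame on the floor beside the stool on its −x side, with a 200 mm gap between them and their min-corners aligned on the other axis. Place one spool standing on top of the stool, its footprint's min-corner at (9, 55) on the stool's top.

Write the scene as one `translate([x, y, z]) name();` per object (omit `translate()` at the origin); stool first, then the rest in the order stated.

stool();
translate([-644, 0, 0]) picture_frame();
translate([9, 55, 408]) spool();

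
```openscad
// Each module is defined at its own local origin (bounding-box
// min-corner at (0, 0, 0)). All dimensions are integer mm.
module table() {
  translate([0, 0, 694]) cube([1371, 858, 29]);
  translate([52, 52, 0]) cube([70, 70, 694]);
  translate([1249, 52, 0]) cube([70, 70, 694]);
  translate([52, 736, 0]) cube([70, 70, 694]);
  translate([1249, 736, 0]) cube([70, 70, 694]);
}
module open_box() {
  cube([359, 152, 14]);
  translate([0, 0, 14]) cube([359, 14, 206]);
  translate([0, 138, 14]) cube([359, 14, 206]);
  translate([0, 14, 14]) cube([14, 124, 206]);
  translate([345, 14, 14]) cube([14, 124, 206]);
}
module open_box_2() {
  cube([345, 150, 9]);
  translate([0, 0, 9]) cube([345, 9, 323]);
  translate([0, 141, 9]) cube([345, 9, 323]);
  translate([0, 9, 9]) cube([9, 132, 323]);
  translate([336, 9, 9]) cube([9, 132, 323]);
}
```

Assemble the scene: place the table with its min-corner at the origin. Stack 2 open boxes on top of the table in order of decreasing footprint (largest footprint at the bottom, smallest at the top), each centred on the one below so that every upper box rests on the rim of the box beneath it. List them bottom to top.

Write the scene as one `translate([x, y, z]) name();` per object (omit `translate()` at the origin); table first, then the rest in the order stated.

table();
translate([506, 353, 723]) open_box();
translate([513, 354, 943]) open_box_2();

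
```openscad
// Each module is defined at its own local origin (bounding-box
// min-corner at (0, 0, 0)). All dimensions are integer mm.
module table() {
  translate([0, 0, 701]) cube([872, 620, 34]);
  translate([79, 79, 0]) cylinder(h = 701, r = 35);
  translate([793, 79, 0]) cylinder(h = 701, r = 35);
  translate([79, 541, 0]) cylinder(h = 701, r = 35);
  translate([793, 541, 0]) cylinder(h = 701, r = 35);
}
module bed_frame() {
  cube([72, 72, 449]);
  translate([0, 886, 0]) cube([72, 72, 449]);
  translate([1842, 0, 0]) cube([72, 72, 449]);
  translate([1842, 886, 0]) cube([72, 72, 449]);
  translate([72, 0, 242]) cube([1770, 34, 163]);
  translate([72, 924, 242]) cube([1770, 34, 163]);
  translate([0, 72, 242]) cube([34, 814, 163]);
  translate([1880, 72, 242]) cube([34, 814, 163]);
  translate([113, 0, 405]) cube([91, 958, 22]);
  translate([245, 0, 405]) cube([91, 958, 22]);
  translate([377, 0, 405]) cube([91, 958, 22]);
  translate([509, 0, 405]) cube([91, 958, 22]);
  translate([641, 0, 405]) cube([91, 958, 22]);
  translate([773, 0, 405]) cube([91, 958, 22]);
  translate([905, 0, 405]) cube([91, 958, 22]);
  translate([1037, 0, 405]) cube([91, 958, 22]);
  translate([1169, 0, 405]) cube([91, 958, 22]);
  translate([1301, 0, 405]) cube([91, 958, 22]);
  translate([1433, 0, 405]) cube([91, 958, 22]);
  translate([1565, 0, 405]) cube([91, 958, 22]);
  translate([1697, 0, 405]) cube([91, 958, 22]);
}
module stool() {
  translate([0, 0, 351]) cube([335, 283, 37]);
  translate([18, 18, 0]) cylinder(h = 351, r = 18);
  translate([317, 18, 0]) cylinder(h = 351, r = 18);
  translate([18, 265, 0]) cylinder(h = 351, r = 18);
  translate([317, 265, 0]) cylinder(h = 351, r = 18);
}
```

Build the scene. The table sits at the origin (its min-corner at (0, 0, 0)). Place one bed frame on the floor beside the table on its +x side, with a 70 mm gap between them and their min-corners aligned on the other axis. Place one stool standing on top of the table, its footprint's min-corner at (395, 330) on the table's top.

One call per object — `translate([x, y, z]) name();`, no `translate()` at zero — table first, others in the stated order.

table();
translate([942, 0, 0]) bed_frame();
translate([395, 330, 735]) stool();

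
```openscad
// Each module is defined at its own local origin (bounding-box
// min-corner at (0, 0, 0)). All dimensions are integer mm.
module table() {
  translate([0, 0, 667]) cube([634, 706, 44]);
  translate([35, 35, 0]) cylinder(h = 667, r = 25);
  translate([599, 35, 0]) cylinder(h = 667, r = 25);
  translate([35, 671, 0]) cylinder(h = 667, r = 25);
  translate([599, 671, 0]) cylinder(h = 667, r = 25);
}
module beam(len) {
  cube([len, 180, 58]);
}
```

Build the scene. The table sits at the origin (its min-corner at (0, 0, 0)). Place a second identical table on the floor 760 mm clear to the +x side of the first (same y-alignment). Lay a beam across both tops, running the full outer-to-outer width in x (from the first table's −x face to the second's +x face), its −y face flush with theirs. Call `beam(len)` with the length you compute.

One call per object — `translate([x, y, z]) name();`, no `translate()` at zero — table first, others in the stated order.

table();
translate([1394, 0, 0]) table();
translate([0, 0, 711]) beam(2028);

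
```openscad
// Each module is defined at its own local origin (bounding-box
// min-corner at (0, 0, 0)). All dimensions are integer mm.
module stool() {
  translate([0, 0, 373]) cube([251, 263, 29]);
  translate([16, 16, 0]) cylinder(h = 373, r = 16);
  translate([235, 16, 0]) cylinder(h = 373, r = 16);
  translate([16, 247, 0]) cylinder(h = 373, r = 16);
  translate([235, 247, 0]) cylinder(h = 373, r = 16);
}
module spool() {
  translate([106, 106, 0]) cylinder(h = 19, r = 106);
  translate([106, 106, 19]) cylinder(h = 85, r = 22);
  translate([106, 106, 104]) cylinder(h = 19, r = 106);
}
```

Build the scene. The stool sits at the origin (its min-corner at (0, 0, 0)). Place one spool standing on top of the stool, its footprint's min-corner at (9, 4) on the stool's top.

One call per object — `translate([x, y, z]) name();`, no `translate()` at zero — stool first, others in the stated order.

stool();
translate([9, 4, 402]) spool();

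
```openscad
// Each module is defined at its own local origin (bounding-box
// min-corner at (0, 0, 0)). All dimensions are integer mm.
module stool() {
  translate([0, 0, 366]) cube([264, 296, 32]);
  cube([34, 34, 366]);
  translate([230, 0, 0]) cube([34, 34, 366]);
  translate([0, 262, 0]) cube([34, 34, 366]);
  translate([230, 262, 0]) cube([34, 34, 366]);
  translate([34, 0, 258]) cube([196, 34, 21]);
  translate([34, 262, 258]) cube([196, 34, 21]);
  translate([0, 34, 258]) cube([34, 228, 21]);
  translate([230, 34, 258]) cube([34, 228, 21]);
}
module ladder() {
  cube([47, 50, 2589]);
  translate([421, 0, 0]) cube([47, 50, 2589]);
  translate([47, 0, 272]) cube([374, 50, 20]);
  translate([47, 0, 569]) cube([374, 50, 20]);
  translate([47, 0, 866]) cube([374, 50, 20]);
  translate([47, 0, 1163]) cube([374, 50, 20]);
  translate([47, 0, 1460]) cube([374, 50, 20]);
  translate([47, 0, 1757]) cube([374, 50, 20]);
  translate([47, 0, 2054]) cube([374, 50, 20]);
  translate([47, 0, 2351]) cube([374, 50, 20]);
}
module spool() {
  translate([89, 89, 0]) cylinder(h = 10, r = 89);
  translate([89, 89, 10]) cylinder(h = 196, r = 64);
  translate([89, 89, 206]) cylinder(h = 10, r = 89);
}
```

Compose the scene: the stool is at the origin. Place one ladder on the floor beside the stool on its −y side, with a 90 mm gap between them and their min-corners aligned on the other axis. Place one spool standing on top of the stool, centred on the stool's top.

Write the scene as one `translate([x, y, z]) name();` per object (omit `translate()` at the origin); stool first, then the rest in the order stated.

stool();
translate([0, -140, 0]) ladder();
translate([43, 59, 398]) spool();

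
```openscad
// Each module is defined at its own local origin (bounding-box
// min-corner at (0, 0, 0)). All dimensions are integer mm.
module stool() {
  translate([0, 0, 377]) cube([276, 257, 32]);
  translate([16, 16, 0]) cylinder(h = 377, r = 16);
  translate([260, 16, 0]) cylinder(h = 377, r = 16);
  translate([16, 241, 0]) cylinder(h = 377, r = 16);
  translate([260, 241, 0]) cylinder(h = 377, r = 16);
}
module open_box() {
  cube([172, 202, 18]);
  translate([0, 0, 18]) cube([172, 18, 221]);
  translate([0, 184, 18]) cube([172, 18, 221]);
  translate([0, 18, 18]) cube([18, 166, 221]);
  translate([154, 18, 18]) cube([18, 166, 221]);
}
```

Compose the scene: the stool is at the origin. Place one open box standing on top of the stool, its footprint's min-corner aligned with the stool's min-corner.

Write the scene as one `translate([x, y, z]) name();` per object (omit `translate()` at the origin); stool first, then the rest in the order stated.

stool();
translate([0, 0, 409]) open_box();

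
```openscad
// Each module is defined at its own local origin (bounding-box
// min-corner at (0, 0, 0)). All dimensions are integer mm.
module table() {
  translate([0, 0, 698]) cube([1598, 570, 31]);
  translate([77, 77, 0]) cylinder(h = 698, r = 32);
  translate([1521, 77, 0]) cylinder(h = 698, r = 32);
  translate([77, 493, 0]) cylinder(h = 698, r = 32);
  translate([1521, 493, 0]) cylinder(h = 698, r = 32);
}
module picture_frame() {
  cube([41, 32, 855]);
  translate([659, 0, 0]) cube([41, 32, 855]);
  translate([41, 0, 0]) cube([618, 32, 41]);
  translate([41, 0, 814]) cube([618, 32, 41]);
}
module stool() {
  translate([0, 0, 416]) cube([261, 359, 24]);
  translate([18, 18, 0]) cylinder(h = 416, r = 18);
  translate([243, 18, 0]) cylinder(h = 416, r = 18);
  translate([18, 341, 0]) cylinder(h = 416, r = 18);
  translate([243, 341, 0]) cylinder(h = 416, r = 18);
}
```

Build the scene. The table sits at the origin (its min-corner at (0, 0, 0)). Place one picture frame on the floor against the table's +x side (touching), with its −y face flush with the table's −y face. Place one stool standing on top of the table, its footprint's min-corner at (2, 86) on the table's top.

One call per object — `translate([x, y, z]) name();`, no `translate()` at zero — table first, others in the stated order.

table();
translate([1598, 0, 0]) picture_frame();
translate([2, 86, 729]) stool();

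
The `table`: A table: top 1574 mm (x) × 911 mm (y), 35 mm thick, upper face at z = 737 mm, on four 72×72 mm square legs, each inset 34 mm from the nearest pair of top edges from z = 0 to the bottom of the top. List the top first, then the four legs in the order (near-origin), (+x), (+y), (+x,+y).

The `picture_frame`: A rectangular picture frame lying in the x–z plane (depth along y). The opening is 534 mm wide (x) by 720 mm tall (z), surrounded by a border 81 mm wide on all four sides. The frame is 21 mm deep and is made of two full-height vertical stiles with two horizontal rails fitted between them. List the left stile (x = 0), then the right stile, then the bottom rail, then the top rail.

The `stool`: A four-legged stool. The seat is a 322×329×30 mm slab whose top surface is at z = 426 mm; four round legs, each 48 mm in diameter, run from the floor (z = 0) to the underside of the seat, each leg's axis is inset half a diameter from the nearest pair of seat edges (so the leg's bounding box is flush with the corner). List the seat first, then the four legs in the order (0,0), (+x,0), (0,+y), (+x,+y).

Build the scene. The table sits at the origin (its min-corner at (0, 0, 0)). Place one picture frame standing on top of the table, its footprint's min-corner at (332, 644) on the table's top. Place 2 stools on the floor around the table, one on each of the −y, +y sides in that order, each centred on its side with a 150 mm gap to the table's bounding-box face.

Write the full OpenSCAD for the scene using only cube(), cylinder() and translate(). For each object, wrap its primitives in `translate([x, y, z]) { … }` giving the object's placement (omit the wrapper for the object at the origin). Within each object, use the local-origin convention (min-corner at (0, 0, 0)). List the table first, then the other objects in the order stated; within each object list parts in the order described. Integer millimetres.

translate([0, 0, 702]) cube([1574, 911, 35]);
translate([34, 34, 0]) cube([72, 72, 702]);
translate([1468, 34, 0]) cube([72, 72, 702]);
translate([34, 805, 0]) cube([72, 72, 702]);
translate([1468, 805, 0]) cube([72, 72, 702]);
translate([332, 644, 737]) {
  cube([81, 21, 882]);
  translate([615, 0, 0]) cube([81, 21, 882]);
  translate([81, 0, 0]) cube([534, 21, 81]);
  translate([81, 0, 801]) cube([534, 21, 81]);
}
translate([626, -479, 0]) {
  translate([0, 0, 396]) cube([322, 329, 30]);
  translate([24, 24, 0]) cylinder(h = 396, r = 24);
  translate([298, 24, 0]) cylinder(h = 396, r = 24);
  translate([24, 305, 0]) cylinder(h = 396, r = 24);
  translate([298, 305, 0]) cylinder(h = 396, r = 24);
}
translate([626, 1061, 0]) {
  translate([0, 0, 396]) cube([322, 329, 30]);
  translate([24, 24, 0]) cylinder(h = 396, r = 24);
  translate([298, 24, 0]) cylinder(h = 396, r = 24);
  translate([24, 305, 0]) cylinder(h = 396, r = 24);
  translate([298, 305, 0]) cylinder(h = 396, r = 24);
}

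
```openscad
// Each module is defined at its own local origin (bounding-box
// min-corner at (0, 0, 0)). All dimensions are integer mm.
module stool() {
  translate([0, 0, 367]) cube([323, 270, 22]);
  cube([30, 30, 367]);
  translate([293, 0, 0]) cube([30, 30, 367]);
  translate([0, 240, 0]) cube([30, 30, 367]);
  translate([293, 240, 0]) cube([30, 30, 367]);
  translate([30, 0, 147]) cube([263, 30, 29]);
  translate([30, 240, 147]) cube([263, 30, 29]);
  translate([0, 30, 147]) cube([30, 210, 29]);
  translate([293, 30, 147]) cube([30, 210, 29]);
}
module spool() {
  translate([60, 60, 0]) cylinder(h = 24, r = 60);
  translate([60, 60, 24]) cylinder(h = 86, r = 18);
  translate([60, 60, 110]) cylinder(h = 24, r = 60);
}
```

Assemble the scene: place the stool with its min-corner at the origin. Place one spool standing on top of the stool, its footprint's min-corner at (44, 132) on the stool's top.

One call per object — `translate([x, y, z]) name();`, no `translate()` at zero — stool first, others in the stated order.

stool();
translate([44, 132, 389]) spool();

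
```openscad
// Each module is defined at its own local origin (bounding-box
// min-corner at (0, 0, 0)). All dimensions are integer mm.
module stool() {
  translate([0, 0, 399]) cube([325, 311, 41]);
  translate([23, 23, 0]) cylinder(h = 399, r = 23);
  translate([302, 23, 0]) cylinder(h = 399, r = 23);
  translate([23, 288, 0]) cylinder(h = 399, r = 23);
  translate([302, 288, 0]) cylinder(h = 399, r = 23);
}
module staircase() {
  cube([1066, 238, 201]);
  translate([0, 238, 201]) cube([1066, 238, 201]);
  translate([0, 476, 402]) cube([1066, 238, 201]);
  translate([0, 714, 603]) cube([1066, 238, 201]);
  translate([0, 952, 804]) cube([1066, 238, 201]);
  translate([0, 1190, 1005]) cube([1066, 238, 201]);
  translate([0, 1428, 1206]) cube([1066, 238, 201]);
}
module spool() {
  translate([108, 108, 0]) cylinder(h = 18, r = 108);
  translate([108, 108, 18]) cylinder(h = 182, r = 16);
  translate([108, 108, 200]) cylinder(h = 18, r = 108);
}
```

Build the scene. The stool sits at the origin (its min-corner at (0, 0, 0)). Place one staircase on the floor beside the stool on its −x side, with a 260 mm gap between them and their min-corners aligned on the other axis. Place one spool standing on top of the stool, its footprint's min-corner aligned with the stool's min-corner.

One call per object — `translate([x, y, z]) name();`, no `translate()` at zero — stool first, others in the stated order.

stool();
translate([-1326, 0, 0]) staircase();
translate([0, 0, 440]) spool();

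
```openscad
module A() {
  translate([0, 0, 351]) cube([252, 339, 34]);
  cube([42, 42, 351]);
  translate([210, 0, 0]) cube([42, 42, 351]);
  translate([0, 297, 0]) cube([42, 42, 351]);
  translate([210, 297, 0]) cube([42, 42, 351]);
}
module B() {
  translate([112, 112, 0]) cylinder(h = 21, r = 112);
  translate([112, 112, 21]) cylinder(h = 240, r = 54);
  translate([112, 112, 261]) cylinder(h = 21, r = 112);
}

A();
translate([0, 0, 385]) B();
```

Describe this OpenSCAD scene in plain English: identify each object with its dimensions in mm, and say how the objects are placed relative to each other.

A is a four-legged stool. The seat is a 252×339×34 mm slab whose top surface is at z = 385 mm; four square legs, each 42×42 mm in cross-section, run from the floor (z = 0) to the underside of the seat, each flush with a corner of the seat.

B is a spool: two coaxial disc flanges of radius 112 mm and thickness 21 mm, joined by a core cylinder of radius 54 mm and height 240 mm. The lower flange rests on z = 0 and the three cylinders share a vertical axis.

The spool is on top of the stool.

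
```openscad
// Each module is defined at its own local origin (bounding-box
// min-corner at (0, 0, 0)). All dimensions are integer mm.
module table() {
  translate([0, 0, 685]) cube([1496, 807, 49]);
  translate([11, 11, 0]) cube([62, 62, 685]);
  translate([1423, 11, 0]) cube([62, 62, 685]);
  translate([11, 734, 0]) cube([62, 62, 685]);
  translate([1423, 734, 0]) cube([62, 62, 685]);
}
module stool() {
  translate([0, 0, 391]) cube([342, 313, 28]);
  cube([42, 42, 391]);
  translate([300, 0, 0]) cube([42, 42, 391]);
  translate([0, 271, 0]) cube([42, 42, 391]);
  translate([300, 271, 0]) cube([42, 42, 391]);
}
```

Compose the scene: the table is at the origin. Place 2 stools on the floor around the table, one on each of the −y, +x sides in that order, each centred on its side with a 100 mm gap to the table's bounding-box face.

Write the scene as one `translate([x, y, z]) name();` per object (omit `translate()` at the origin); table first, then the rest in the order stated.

table();
translate([577, -413, 0]) stool();
translate([1596, 247, 0]) stool();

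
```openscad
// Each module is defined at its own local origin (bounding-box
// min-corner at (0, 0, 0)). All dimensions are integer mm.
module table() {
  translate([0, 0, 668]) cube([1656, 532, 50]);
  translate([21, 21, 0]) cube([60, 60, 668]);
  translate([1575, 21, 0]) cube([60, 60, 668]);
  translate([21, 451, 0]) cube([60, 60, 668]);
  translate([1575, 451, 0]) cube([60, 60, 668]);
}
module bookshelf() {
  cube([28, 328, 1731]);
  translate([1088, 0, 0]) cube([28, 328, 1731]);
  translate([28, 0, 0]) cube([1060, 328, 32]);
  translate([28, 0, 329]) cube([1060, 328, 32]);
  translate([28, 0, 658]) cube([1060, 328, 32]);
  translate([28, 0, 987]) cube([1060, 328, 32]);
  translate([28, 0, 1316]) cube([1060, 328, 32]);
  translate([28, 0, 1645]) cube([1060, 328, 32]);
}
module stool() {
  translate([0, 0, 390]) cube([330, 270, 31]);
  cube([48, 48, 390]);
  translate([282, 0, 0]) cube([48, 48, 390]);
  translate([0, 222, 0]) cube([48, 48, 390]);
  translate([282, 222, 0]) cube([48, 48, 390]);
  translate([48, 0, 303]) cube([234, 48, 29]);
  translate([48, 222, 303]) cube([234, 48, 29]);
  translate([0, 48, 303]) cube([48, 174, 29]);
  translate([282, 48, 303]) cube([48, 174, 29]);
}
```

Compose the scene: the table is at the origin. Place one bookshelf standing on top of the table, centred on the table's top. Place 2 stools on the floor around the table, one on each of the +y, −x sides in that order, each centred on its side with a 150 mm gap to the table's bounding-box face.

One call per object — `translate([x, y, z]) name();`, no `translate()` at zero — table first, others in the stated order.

table();
translate([270, 102, 718]) bookshelf();
translate([663, 682, 0]) stool();
translate([-480, 131, 0]) stool();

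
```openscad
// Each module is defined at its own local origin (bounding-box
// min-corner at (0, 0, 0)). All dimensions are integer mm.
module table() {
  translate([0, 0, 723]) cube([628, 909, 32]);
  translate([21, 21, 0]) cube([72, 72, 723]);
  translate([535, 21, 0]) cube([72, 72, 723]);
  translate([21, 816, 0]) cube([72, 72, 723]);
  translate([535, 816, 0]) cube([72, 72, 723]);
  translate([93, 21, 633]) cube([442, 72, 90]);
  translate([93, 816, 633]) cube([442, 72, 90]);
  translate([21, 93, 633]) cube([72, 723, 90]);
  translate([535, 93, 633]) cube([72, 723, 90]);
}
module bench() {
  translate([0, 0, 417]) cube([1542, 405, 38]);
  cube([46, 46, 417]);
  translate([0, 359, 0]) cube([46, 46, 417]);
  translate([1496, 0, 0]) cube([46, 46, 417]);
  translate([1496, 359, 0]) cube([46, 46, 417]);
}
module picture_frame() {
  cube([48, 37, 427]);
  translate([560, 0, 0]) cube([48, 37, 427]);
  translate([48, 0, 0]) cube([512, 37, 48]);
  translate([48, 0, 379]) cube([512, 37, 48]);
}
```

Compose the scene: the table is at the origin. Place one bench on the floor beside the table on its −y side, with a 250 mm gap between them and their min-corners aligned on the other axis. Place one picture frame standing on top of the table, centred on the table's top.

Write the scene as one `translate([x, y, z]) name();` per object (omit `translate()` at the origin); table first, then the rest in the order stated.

table();
translate([0, -655, 0]) bench();
translate([10, 436, 755]) picture_frame();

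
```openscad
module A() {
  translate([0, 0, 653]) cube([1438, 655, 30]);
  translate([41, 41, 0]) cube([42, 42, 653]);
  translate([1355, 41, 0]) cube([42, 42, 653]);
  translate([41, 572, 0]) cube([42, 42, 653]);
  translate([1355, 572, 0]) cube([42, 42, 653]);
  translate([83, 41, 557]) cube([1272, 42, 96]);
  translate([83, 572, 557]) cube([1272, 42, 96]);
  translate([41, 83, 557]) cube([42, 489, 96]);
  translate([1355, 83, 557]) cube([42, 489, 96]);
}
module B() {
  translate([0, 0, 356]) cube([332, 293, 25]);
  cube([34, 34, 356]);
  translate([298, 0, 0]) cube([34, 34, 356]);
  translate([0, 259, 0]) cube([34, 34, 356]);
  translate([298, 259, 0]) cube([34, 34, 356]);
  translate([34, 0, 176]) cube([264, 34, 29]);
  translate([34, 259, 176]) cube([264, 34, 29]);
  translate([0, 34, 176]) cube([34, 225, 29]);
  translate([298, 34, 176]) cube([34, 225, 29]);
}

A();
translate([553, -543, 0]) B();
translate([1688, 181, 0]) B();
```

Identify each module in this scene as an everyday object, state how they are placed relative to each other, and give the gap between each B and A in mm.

Each stool's nearest face is 250 mm from the table's bounding box.

A is a table. B is a stool. Two stools sit around the table at the −y, +x sides. The gap between each stool and the table is 250 mm.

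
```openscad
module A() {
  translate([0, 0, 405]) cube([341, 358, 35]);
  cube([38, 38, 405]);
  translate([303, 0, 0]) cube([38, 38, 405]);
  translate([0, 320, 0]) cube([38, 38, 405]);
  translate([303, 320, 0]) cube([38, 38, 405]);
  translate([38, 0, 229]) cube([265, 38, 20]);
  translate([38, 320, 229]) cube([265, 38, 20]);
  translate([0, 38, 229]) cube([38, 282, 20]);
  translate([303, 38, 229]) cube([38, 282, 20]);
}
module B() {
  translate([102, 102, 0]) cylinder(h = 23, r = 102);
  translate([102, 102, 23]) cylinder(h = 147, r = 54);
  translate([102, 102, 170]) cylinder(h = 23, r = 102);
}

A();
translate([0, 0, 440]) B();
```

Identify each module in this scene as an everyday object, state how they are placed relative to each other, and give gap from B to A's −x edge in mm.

A is a stool. B is a spool. The spool is on top of the stool. The gap from the spool to the stool's −x edge is 0 mm.

The spool's min-x is at 0; the stool's min-x is 0; gap = 0 mm.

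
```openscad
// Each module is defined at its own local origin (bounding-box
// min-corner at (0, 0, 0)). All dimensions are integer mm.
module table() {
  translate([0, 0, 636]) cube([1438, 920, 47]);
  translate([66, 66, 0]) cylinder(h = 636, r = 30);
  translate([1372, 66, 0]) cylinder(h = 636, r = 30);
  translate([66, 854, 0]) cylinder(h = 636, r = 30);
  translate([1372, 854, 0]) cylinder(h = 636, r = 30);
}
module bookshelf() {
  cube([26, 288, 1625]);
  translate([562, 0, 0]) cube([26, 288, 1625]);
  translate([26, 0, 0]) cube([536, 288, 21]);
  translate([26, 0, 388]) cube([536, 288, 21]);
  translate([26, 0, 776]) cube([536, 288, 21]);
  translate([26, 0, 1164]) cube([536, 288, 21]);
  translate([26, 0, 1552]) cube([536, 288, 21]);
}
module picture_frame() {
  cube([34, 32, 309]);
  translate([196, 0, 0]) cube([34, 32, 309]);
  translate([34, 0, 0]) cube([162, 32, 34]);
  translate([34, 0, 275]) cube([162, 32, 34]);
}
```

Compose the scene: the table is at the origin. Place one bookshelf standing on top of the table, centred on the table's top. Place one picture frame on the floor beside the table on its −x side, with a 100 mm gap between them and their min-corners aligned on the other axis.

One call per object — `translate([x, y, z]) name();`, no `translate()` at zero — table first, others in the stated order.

table();
translate([425, 316, 683]) bookshelf();
translate([-330, 0, 0]) picture_frame();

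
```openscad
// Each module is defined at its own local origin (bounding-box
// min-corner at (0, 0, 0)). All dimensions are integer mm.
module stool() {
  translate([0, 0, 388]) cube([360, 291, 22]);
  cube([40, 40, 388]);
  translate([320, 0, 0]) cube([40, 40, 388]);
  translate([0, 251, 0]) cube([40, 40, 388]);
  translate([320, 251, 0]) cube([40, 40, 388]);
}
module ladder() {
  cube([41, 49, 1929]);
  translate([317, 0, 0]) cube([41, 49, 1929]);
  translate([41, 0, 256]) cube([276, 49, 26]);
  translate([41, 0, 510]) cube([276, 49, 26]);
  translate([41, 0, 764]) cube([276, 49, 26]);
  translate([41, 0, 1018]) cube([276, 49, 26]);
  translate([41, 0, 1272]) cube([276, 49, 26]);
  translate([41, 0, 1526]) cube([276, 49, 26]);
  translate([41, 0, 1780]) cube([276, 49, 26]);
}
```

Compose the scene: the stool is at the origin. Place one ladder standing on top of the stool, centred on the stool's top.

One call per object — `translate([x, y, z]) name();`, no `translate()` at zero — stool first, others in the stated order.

stool();
translate([1, 121, 410]) ladder();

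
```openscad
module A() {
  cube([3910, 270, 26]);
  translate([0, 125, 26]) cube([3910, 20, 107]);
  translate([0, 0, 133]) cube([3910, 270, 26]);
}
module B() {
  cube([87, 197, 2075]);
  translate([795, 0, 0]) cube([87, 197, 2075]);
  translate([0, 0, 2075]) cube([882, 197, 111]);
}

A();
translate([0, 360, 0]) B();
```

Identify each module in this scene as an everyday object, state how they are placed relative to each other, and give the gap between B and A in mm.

A is an I-beam. B is a door frame. The door frame is on the floor beside the I-beam on its +y side. The gap between the door frame and the I-beam is 90 mm.

The door frame's nearest face is 90 mm from the I-beam's +y face.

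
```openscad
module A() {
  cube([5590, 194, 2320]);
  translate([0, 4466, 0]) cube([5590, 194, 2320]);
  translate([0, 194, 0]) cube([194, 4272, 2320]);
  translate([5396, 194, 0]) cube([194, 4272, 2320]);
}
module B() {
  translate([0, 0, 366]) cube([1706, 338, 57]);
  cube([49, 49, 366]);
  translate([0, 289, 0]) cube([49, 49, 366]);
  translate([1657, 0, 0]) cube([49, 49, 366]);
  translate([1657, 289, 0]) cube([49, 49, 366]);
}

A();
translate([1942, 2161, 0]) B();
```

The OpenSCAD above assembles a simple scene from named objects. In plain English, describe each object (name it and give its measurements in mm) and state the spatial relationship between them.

A is the wall frame of a small rectangular building: four walls, each 2320 mm tall and 194 mm thick, enclosing a footprint 5590 mm (x) by 4660 mm (y) outside-to-outside, with no floor or roof. The front and back walls (the −y and +y sides) span the full width; the two side walls fit between them.

B is a bench: a 1706×338 mm seat slab, 57 mm thick, top at z = 423 mm, on four 49×49 mm square legs flush with the seat corners and standing on z = 0.

The bench sits inside the house frame, centred.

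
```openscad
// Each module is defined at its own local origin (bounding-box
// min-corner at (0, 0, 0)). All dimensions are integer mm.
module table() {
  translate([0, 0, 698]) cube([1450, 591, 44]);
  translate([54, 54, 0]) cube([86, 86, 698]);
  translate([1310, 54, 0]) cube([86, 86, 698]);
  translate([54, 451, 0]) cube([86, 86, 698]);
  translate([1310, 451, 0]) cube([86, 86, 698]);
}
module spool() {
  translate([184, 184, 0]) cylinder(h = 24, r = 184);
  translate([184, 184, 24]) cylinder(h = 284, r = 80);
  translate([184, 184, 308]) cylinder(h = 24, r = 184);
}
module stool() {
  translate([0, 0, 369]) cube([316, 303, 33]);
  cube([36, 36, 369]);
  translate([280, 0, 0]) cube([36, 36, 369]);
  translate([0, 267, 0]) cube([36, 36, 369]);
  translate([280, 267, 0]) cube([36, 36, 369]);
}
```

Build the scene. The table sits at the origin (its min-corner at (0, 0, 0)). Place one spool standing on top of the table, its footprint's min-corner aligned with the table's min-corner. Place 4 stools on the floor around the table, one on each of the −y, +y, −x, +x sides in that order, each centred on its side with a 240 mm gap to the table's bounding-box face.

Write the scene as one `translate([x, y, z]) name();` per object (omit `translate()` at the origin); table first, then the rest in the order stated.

table();
translate([0, 0, 742]) spool();
translate([567, -543, 0]) stool();
translate([567, 831, 0]) stool();
translate([-556, 144, 0]) stool();
translate([1690, 144, 0]) stool();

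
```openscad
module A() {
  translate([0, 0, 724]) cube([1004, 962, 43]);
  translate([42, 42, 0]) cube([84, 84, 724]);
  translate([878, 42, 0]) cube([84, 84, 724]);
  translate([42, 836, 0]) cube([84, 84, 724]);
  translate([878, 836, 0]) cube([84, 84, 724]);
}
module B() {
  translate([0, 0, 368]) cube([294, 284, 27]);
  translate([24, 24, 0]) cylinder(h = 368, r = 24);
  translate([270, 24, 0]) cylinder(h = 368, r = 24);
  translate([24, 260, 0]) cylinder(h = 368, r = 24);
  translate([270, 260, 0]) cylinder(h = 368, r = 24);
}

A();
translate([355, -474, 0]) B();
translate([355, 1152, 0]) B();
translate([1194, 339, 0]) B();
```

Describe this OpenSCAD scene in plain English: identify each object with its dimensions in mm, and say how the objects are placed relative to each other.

A is a table: top 1004 mm (x) × 962 mm (y), 43 mm thick, upper face at z = 767 mm, on four 84×84 mm square legs, each inset 42 mm from the nearest pair of top edges, running from z = 0 to the bottom of the top.

B is a simple wooden stool: a rectangular seat 294 mm (x) by 284 mm (y), 27 mm thick, top face at z = 395 mm, on four round legs, each 48 mm in diameter. The legs rest on z = 0, each leg's axis is inset half a diameter from the nearest pair of seat edges (so the leg's bounding box is flush with the corner).

Three stools sit around the table at the −y, +y, +x sides.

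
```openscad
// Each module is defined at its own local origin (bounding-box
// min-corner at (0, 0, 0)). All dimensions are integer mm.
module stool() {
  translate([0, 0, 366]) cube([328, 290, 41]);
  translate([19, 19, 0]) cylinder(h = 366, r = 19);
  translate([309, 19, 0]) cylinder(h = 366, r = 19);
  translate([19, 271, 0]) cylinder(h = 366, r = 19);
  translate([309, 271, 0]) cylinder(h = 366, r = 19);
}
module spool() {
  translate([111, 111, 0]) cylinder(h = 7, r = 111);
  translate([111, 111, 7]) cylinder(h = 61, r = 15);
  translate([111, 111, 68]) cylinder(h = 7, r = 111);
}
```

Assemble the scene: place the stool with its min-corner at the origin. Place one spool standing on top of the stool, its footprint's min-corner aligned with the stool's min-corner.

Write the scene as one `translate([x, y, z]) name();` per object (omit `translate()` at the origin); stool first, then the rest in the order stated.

stool();
translate([0, 0, 407]) spool();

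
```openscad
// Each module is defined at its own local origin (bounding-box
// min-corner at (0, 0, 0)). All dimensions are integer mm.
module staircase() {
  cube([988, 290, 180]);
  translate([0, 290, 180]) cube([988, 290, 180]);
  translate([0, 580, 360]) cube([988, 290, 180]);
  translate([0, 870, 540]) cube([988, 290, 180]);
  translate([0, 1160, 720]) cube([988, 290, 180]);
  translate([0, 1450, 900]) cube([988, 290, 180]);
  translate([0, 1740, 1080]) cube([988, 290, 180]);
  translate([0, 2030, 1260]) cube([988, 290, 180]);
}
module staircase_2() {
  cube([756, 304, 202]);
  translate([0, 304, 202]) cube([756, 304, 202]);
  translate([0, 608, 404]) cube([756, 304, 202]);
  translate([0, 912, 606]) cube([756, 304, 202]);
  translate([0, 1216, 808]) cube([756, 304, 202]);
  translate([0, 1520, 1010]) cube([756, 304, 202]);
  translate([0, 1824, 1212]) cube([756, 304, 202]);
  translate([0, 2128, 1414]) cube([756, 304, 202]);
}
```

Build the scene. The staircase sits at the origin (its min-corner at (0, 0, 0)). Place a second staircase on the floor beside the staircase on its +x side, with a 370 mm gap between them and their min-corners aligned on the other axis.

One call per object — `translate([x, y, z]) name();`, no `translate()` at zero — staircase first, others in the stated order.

staircase();
translate([1358, 0, 0]) staircase_2();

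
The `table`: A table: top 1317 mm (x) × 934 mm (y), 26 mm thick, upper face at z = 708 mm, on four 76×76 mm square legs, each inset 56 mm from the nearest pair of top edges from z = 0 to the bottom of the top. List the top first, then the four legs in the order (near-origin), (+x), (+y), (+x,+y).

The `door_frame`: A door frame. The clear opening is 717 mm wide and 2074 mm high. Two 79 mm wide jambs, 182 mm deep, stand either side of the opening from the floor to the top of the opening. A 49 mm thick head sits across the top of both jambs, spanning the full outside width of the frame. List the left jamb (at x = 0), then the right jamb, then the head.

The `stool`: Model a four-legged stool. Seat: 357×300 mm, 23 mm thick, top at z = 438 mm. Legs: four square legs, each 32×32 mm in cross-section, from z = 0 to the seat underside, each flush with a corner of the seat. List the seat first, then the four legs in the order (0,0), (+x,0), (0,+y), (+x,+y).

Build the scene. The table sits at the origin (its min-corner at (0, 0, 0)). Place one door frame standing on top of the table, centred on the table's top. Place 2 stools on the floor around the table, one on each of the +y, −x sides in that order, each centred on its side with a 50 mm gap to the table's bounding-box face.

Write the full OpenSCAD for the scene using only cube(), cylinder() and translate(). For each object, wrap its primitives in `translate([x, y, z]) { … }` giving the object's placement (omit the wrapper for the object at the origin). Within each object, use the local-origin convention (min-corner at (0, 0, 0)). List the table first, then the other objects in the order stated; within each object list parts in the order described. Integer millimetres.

translate([0, 0, 682]) cube([1317, 934, 26]);
translate([56, 56, 0]) cube([76, 76, 682]);
translate([1185, 56, 0]) cube([76, 76, 682]);
translate([56, 802, 0]) cube([76, 76, 682]);
translate([1185, 802, 0]) cube([76, 76, 682]);
translate([221, 376, 708]) {
  cube([79, 182, 2074]);
  translate([796, 0, 0]) cube([79, 182, 2074]);
  translate([0, 0, 2074]) cube([875, 182, 49]);
}
translate([480, 984, 0]) {
  translate([0, 0, 415]) cube([357, 300, 23]);
  cube([32, 32, 415]);
  translate([325, 0, 0]) cube([32, 32, 415]);
  translate([0, 268, 0]) cube([32, 32, 415]);
  translate([325, 268, 0]) cube([32, 32, 415]);
}
translate([-407, 317, 0]) {
  translate([0, 0, 415]) cube([357, 300, 23]);
  cube([32, 32, 415]);
  translate([325, 0, 0]) cube([32, 32, 415]);
  translate([0, 268, 0]) cube([32, 32, 415]);
  translate([325, 268, 0]) cube([32, 32, 415]);
}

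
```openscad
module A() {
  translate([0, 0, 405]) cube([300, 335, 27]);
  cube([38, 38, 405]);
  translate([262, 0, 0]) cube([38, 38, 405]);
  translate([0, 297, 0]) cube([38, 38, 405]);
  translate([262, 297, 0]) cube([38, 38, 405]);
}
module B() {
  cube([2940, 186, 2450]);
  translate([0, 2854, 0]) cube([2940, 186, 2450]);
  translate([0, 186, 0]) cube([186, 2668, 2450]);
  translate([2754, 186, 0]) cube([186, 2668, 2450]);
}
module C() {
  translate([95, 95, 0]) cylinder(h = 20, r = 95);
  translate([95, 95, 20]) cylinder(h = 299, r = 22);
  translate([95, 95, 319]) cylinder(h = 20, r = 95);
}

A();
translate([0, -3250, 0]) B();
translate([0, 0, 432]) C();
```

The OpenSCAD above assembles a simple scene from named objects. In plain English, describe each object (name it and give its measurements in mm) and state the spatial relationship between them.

A is a four-legged stool. The seat is 300×335 mm, 27 mm thick, top at z = 432 mm. It stands on four square legs, each 38×38 mm in cross-section, from z = 0 to the seat underside, each flush with a corner of the seat.

B is a box-shaped house frame (walls only): outside footprint 2940×3040 mm, wall height 2450 mm, wall thickness 186 mm. The two y-facing walls run the full x-width; the two x-facing walls fit between the inner faces of the y-facing walls.

C is a spool: two coaxial disc flanges of radius 95 mm and thickness 20 mm, joined by a core cylinder of radius 22 mm and height 299 mm. The lower flange rests on z = 0 and the three cylinders share a vertical axis.

The house frame is on the floor beside the stool on its −y side. The spool is on top of the stool.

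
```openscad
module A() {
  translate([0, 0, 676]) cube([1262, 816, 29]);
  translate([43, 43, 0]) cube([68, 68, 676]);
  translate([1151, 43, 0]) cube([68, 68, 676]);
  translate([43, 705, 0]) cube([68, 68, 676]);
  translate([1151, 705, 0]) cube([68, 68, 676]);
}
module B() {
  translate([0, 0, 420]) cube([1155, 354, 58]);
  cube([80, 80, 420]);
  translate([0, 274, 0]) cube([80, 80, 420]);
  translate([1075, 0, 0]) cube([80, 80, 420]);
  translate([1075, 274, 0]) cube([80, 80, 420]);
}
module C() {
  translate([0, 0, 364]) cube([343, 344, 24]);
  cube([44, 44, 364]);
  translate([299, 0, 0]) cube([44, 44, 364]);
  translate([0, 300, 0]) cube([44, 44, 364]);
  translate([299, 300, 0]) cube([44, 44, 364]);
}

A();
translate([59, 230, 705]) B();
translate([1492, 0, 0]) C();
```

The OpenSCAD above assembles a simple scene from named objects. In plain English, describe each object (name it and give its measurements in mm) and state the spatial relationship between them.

A is a rectangular dining table. The top is 1262×816×29 mm with its upper surface at z = 705 mm. It stands on four 68×68 mm square legs, each inset 43 mm from the nearest pair of top edges, running from the floor to the underside of the top.

B is a long wooden bench with a 1155 mm (x) × 354 mm (y) seat, 58 mm thick, its top surface 478 mm above the floor. Four 80 mm square legs at the seat corners, flush with the edges, run from z = 0 to the seat underside.

C is a four-legged stool. The seat is a 343×344×24 mm slab whose top surface is at z = 388 mm; four square legs, each 44×44 mm in cross-section, run from the floor (z = 0) to the underside of the seat, each flush with a corner of the seat.

The bench is on top of the table. The stool is on the floor beside the table on its +x side.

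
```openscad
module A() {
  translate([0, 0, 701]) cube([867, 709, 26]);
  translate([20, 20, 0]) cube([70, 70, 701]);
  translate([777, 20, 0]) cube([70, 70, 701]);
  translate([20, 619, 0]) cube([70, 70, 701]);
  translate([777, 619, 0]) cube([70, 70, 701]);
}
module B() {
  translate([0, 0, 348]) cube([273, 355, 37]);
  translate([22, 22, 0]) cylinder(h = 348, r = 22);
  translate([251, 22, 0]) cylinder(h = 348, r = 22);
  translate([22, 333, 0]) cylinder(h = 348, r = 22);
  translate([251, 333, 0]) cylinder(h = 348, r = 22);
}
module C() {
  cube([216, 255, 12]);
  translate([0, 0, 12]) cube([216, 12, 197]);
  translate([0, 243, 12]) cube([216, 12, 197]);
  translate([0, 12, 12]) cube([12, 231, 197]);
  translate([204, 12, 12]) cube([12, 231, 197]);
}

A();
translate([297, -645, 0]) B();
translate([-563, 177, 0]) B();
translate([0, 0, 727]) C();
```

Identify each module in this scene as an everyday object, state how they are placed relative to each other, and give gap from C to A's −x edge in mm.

A is a table. B is a stool. C is an open box. Two stools sit around the table at the −y, −x sides. The open box is on top of the table. The gap from the open box to the table's −x edge is 0 mm.

The open box's min-x is at 0; the table's min-x is 0; gap = 0 mm.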